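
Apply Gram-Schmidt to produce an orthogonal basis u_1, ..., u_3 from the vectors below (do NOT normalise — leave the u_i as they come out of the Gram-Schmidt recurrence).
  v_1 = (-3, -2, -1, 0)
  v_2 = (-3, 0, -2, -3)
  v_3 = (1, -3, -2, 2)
Orthogonal basis:
  u_1 = (-3, -2, -1, 0)
  u_2 = (-9/14, 11/7, -17/14, -3)
  u_3 = (307/187, -21/17, -27/11, -1/187)

Apply the Gram-Schmidt recurrence
  u_1 = v_1
  u_i = v_i − Σ_{j<i} ((v_i · u_j) / (u_j · u_j)) · u_j.

Step by step this gives:
  u_1 = (-3, -2, -1, 0)
  u_2 = (-9/14, 11/7, -17/14, -3)
  u_3 = (307/187, -21/17, -27/11, -1/187)

Orthogonality check:
  u_2 · u_1 = 0 (should be 0)
  u_3 · u_1 = 0 (should be 0)
  u_3 · u_2 = 0 (should be 0)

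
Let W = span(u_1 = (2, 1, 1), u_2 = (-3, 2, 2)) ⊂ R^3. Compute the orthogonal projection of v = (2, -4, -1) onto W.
proj_W(v) = (2, -5/2, -5/2)

Set up U = [u_1 | ... | u_2] ∈ R^(3×2). The projector onto W = col(U) is P = U (U^T U)^(-1) U^T.
Compute U^T U =
  [6, -2]
  [-2, 17],
and U^T v = (-1, -16).
Solve U^T U · c = U^T v for the coefficients: c = (-1/2, -1). The projection is proj_W(v) = U c.
Check: (v - proj_W(v)) · u_1 = 0  (should be 0).
Check: (v - proj_W(v)) · u_2 = 0  (should be 0).
Result: proj_W(v) = (2, -5/2, -5/2).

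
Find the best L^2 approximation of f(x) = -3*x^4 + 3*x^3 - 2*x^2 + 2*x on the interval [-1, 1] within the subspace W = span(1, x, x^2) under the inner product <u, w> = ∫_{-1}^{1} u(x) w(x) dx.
g(x) = -32*x^2/7 + 19*x/5 + 9/35

The best approximation g ∈ W is the orthogonal projection of f onto W. Writing g = a_0 + a_1 x + a_2 x^2, the coefficients solve the normal equations G · a = b where
  G_{ij} = <φ_i, φ_j> and b_i = <f, φ_i>, with φ_0 = 1, φ_1 = x, φ_2 = x^2.
G =
  [2, 0, 2/3]
  [0, 2/3, 0]
  [2/3, 0, 2/5],
b = (-38/15, 38/15, -58/35).
Solving gives a_0 = 9/35, a_1 = 19/5, a_2 = -32/7, so
  g(x) = -32*x^2/7 + 19*x/5 + 9/35.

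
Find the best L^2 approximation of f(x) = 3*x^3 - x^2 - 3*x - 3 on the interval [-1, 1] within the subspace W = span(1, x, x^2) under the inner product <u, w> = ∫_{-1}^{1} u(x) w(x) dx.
g(x) = -x^2 - 6*x/5 - 3

The best approximation g ∈ W is the orthogonal projection of f onto W. Writing g = a_0 + a_1 x + a_2 x^2, the coefficients solve the normal equations G · a = b where
  G_{ij} = <φ_i, φ_j> and b_i = <f, φ_i>, with φ_0 = 1, φ_1 = x, φ_2 = x^2.
G =
  [2, 0, 2/3]
  [0, 2/3, 0]
  [2/3, 0, 2/5],
b = (-20/3, -4/5, -12/5).
Solving gives a_0 = -3, a_1 = -6/5, a_2 = -1, so
  g(x) = -x^2 - 6*x/5 - 3.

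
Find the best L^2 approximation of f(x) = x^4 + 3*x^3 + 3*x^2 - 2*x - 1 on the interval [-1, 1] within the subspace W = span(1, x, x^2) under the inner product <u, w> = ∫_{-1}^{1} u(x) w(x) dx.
g(x) = 27*x^2/7 - x/5 - 38/35

The best approximation g ∈ W is the orthogonal projection of f onto W. Writing g = a_0 + a_1 x + a_2 x^2, the coefficients solve the normal equations G · a = b where
  G_{ij} = <φ_i, φ_j> and b_i = <f, φ_i>, with φ_0 = 1, φ_1 = x, φ_2 = x^2.
G =
  [2, 0, 2/3]
  [0, 2/3, 0]
  [2/3, 0, 2/5],
b = (2/5, -2/15, 86/105).
Solving gives a_0 = -38/35, a_1 = -1/5, a_2 = 27/7, so
  g(x) = 27*x^2/7 - x/5 - 38/35.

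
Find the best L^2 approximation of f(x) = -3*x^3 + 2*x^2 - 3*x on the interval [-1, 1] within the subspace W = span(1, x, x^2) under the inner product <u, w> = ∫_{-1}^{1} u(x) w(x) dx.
g(x) = 2*x^2 - 24*x/5

The best approximation g ∈ W is the orthogonal projection of f onto W. Writing g = a_0 + a_1 x + a_2 x^2, the coefficients solve the normal equations G · a = b where
  G_{ij} = <φ_i, φ_j> and b_i = <f, φ_i>, with φ_0 = 1, φ_1 = x, φ_2 = x^2.
G =
  [2, 0, 2/3]
  [0, 2/3, 0]
  [2/3, 0, 2/5],
b = (4/3, -16/5, 4/5).
Solving gives a_0 = 0, a_1 = -24/5, a_2 = 2, so
  g(x) = 2*x^2 - 24*x/5.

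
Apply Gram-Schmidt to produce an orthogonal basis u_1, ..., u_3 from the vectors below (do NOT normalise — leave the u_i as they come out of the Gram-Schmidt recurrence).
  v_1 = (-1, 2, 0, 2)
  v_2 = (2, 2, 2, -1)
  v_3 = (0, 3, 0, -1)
Orthogonal basis:
  u_1 = (-1, 2, 0, 2)
  u_2 = (2, 2, 2, -1)
  u_3 = (-74/117, 121/117, -14/13, -158/117)

Apply the Gram-Schmidt recurrence
  u_1 = v_1
  u_i = v_i − Σ_{j<i} ((v_i · u_j) / (u_j · u_j)) · u_j.

Step by step this gives:
  u_1 = (-1, 2, 0, 2)
  u_2 = (2, 2, 2, -1)
  u_3 = (-74/117, 121/117, -14/13, -158/117)

Orthogonality check:
  u_2 · u_1 = 0 (should be 0)
  u_3 · u_1 = 0 (should be 0)
  u_3 · u_2 = 0 (should be 0)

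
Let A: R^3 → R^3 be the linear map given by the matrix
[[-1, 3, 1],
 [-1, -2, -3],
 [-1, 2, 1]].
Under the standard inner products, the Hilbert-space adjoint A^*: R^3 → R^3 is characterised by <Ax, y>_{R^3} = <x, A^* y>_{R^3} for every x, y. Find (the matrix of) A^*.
A^* = A^T =
[[-1, -1, -1],
 [3, -2, 2],
 [1, -3, 1]]

For real matrices with standard dot products, the defining identity <Ax, y> = <x, A^* y> gives (Ax)^T y = x^T (A^*) y, i.e. x^T A^T y = x^T (A^*) y. Since this holds for all x, y, we must have A^* = A^T. Therefore
A^* =
[[-1, -1, -1],
 [3, -2, 2],
 [1, -3, 1]].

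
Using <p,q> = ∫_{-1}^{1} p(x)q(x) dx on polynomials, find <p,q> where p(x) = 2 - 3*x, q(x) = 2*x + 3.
<p,q> = 8

Expand the product: p(x)·q(x) = -6*x^2 - 5*x + 6.
∫_{-1}^{1} of each monomial x^k gives [2/(k+1) if k even, 0 if k odd]. Integrating term-by-term (or equivalently evaluating the antiderivative F(x) = -2*x^3 - 5*x^2/2 + 6*x at the endpoints):
  F(1) − F(−1) = 3/2 − (-13/2) = 8.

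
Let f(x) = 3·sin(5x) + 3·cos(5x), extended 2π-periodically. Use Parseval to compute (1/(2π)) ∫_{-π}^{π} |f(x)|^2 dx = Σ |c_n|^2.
Σ |c_n|^2 = 9

Expand |f|^2 and use orthogonality of {sin(nx), cos(mx)} on [-π, π]:
  ∫_{-π}^{π} sin(nx)^2 dx = π, ∫ cos(mx)^2 dx = π, and cross terms integrate to 0.
So ∫_{-π}^{π} f(x)^2 dx = 3^2 · π + 3^2 · π = (9 + 9)π.
Divide by 2π: (9 + 9)/2 = 9.
By Parseval, this equals Σ |c_n|^2.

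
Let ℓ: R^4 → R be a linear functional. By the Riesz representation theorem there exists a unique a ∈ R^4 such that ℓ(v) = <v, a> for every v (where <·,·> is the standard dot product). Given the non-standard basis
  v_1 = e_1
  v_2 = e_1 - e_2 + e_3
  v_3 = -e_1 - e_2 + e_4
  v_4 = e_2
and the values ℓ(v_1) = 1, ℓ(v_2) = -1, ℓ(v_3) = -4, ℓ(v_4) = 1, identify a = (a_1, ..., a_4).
a = (1, 1, -1, -2)

Write a = (a_1, ..., a_4) in the standard basis. For each basis vector v_i, ℓ(v_i) = <v_i, a> is a linear equation in the a_j's. Collect the n equations into a matrix system V a = ℓ, where row i of V is v_i (expressed in the standard basis). Since V is invertible (lower-triangular with 1s on the diagonal, up to permutation), solve by back-substitution:
  V =
[[1, 0, 0, 0],
 [1, -1, 1, 0],
 [-1, -1, 0, 1],
 [0, 1, 0, 0]]
  V a = (1, -1, -4, 1)
Solving gives a = (1, 1, -1, -2).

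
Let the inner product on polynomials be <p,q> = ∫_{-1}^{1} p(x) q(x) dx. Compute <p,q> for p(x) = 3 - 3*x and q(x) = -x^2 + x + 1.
<p,q> = 2

Expand the product: p(x)·q(x) = 3*x^3 - 6*x^2 + 3.
∫_{-1}^{1} of each monomial x^k gives [2/(k+1) if k even, 0 if k odd]. Integrating term-by-term (or equivalently evaluating the antiderivative F(x) = 3*x^4/4 - 2*x^3 + 3*x at the endpoints):
  F(1) − F(−1) = 7/4 − (-1/4) = 2.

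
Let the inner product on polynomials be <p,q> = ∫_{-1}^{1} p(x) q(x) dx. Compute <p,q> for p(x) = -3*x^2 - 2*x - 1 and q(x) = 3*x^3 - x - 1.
<p,q> = 44/15

Expand the product: p(x)·q(x) = -9*x^5 - 6*x^4 + 5*x^2 + 3*x + 1.
∫_{-1}^{1} of each monomial x^k gives [2/(k+1) if k even, 0 if k odd]. Integrating term-by-term (or equivalently evaluating the antiderivative F(x) = -3*x^6/2 - 6*x^5/5 + 5*x^3/3 + 3*x^2/2 + x at the endpoints):
  F(1) − F(−1) = 22/15 − (-22/15) = 44/15.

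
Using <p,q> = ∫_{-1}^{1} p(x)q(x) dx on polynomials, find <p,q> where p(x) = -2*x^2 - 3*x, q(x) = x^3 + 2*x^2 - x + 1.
<p,q> = -32/15

Expand the product: p(x)·q(x) = -2*x^5 - 7*x^4 - 4*x^3 + x^2 - 3*x.
∫_{-1}^{1} of each monomial x^k gives [2/(k+1) if k even, 0 if k odd]. Integrating term-by-term (or equivalently evaluating the antiderivative F(x) = -x^6/3 - 7*x^5/5 - x^4 + x^3/3 - 3*x^2/2 at the endpoints):
  F(1) − F(−1) = -39/10 − (-53/30) = -32/15.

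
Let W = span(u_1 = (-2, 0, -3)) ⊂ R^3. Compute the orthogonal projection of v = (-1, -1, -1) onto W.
proj_W(v) = (-10/13, 0, -15/13)

Set up U = [u_1 | ... | u_1] ∈ R^(3×1). The projector onto W = col(U) is P = U (U^T U)^(-1) U^T.
Compute U^T U =
  [13],
and U^T v = (5).
Solve U^T U · c = U^T v for the coefficients: c = (5/13). The projection is proj_W(v) = U c.
Check: (v - proj_W(v)) · u_1 = 0  (should be 0).
Result: proj_W(v) = (-10/13, 0, -15/13).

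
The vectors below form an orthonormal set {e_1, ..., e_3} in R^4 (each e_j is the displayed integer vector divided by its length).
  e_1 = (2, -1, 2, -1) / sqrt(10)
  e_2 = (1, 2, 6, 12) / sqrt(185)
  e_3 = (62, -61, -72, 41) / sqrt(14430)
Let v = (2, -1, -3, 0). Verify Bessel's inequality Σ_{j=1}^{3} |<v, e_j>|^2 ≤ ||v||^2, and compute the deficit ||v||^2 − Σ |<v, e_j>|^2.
Σ |<v, e_j>|^2 = 2534/195; ||v||^2 = 14; deficit = 196/195

Write each e_j = u_j / sqrt(<u_j, u_j>) where u_j is the displayed integer vector. Then <v, e_j> = <v, u_j> / sqrt(<u_j, u_j>), so |<v, e_j>|^2 = <v, u_j>^2 / <u_j, u_j>.
Coefficients: <v, e_1> = -1/sqrt(10), <v, e_2> = -18/sqrt(185), <v, e_3> = 401/sqrt(14430).
Square and sum: Σ |<v, e_j>|^2 = 2534/195.
Compute ||v||^2 = v·v = 14.
Deficit = 14 − 2534/195 = 196/195 ≥ 0, confirming Bessel's inequality. (The deficit equals ||v − Σ <v,e_j> e_j||^2, the squared distance from v to span{e_j}.)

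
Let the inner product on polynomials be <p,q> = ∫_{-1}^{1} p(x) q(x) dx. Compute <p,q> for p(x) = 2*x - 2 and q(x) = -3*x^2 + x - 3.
<p,q> = 52/3

Expand the product: p(x)·q(x) = -6*x^3 + 8*x^2 - 8*x + 6.
∫_{-1}^{1} of each monomial x^k gives [2/(k+1) if k even, 0 if k odd]. Integrating term-by-term (or equivalently evaluating the antiderivative F(x) = -3*x^4/2 + 8*x^3/3 - 4*x^2 + 6*x at the endpoints):
  F(1) − F(−1) = 19/6 − (-85/6) = 52/3.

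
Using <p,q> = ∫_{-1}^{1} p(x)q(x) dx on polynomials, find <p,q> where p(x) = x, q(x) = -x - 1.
<p,q> = -2/3

Expand the product: p(x)·q(x) = -x^2 - x.
∫_{-1}^{1} of each monomial x^k gives [2/(k+1) if k even, 0 if k odd]. Integrating term-by-term (or equivalently evaluating the antiderivative F(x) = -x^3/3 - x^2/2 at the endpoints):
  F(1) − F(−1) = -5/6 − (-1/6) = -2/3.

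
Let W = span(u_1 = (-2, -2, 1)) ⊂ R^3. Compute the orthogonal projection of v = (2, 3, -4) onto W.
proj_W(v) = (28/9, 28/9, -14/9)

Set up U = [u_1 | ... | u_1] ∈ R^(3×1). The projector onto W = col(U) is P = U (U^T U)^(-1) U^T.
Compute U^T U =
  [9],
and U^T v = (-14).
Solve U^T U · c = U^T v for the coefficients: c = (-14/9). The projection is proj_W(v) = U c.
Check: (v - proj_W(v)) · u_1 = 0  (should be 0).
Result: proj_W(v) = (28/9, 28/9, -14/9).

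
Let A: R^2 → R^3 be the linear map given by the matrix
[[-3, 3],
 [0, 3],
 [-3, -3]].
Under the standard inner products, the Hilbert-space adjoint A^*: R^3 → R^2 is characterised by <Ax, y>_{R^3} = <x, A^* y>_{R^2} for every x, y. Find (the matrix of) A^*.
A^* = A^T =
[[-3, 0, -3],
 [3, 3, -3]]

For real matrices with standard dot products, the defining identity <Ax, y> = <x, A^* y> gives (Ax)^T y = x^T (A^*) y, i.e. x^T A^T y = x^T (A^*) y. Since this holds for all x, y, we must have A^* = A^T. Therefore
A^* =
[[-3, 0, -3],
 [3, 3, -3]].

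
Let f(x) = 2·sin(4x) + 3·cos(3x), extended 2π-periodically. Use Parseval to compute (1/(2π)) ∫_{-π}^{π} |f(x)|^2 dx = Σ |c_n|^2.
Σ |c_n|^2 = 13/2

Expand |f|^2 and use orthogonality of {sin(nx), cos(mx)} on [-π, π]:
  ∫_{-π}^{π} sin(nx)^2 dx = π, ∫ cos(mx)^2 dx = π, and cross terms integrate to 0.
So ∫_{-π}^{π} f(x)^2 dx = 2^2 · π + 3^2 · π = (4 + 9)π.
Divide by 2π: (4 + 9)/2 = 13/2.
By Parseval, this equals Σ |c_n|^2.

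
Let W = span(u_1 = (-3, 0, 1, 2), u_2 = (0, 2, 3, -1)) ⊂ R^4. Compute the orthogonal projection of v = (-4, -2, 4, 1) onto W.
proj_W(v) = (-49/13, 32/39, 97/39, 82/39)

Set up U = [u_1 | ... | u_2] ∈ R^(4×2). The projector onto W = col(U) is P = U (U^T U)^(-1) U^T.
Compute U^T U =
  [14, 1]
  [1, 14],
and U^T v = (18, 7).
Solve U^T U · c = U^T v for the coefficients: c = (49/39, 16/39). The projection is proj_W(v) = U c.
Check: (v - proj_W(v)) · u_1 = 0  (should be 0).
Check: (v - proj_W(v)) · u_2 = 0  (should be 0).
Result: proj_W(v) = (-49/13, 32/39, 97/39, 82/39).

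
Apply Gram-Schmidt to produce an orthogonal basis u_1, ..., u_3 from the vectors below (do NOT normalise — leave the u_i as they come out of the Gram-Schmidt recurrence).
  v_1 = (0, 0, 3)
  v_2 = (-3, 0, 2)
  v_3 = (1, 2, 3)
Orthogonal basis:
  u_1 = (0, 0, 3)
  u_2 = (-3, 0, 0)
  u_3 = (0, 2, 0)

Apply the Gram-Schmidt recurrence
  u_1 = v_1
  u_i = v_i − Σ_{j<i} ((v_i · u_j) / (u_j · u_j)) · u_j.

Step by step this gives:
  u_1 = (0, 0, 3)
  u_2 = (-3, 0, 0)
  u_3 = (0, 2, 0)

Orthogonality check:
  u_2 · u_1 = 0 (should be 0)
  u_3 · u_1 = 0 (should be 0)
  u_3 · u_2 = 0 (should be 0)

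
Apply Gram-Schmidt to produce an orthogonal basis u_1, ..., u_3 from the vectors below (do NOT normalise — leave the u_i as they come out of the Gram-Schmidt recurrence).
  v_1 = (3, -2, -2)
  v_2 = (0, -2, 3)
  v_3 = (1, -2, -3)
Orthogonal basis:
  u_1 = (3, -2, -2)
  u_2 = (6/17, -38/17, 47/17)
  u_3 = (-260/217, -234/217, -156/217)

Apply the Gram-Schmidt recurrence
  u_1 = v_1
  u_i = v_i − Σ_{j<i} ((v_i · u_j) / (u_j · u_j)) · u_j.

Step by step this gives:
  u_1 = (3, -2, -2)
  u_2 = (6/17, -38/17, 47/17)
  u_3 = (-260/217, -234/217, -156/217)

Orthogonality check:
  u_2 · u_1 = 0 (should be 0)
  u_3 · u_1 = 0 (should be 0)
  u_3 · u_2 = 0 (should be 0)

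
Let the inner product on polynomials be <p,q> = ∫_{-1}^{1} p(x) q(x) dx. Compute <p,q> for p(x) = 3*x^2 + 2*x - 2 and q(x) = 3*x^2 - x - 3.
<p,q> = 64/15

Expand the product: p(x)·q(x) = 9*x^4 + 3*x^3 - 17*x^2 - 4*x + 6.
∫_{-1}^{1} of each monomial x^k gives [2/(k+1) if k even, 0 if k odd]. Integrating term-by-term (or equivalently evaluating the antiderivative F(x) = 9*x^5/5 + 3*x^4/4 - 17*x^3/3 - 2*x^2 + 6*x at the endpoints):
  F(1) − F(−1) = 53/60 − (-203/60) = 64/15.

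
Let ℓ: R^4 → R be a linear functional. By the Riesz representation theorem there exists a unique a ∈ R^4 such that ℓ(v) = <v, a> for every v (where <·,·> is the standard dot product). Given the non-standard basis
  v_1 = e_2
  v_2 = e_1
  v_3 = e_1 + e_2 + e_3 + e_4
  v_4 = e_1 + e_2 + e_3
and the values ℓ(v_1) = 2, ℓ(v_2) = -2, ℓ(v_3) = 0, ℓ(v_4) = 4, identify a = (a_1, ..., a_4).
a = (-2, 2, 4, -4)

Write a = (a_1, ..., a_4) in the standard basis. For each basis vector v_i, ℓ(v_i) = <v_i, a> is a linear equation in the a_j's. Collect the n equations into a matrix system V a = ℓ, where row i of V is v_i (expressed in the standard basis). Since V is invertible (lower-triangular with 1s on the diagonal, up to permutation), solve by back-substitution:
  V =
[[0, 1, 0, 0],
 [1, 0, 0, 0],
 [1, 1, 1, 1],
 [1, 1, 1, 0]]
  V a = (2, -2, 0, 4)
Solving gives a = (-2, 2, 4, -4).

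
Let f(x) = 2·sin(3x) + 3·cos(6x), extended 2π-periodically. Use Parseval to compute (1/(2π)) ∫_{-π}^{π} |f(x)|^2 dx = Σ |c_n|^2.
Σ |c_n|^2 = 13/2

Expand |f|^2 and use orthogonality of {sin(nx), cos(mx)} on [-π, π]:
  ∫_{-π}^{π} sin(nx)^2 dx = π, ∫ cos(mx)^2 dx = π, and cross terms integrate to 0.
So ∫_{-π}^{π} f(x)^2 dx = 2^2 · π + 3^2 · π = (4 + 9)π.
Divide by 2π: (4 + 9)/2 = 13/2.
By Parseval, this equals Σ |c_n|^2.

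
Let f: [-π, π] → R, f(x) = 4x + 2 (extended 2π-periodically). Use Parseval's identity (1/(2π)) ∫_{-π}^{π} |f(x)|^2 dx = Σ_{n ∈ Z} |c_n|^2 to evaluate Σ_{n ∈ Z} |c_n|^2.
Σ |c_n|^2 = 16π^2/3 + 4

Expand and integrate term by term over [-π, π]:
  ∫ (4x)^2 dx = 16·(2π^3/3); ∫ 2·4·(2)·x dx = 0 (odd integrand); ∫ 2^2 dx = 4·2π.
So (1/(2π)) ∫_{-π}^{π} (4x + 2)^2 dx = 16π^2/3 + 4 = 16π^2/3 + 4.
Parseval ⇒ Σ |c_n|^2 = 16π^2/3 + 4.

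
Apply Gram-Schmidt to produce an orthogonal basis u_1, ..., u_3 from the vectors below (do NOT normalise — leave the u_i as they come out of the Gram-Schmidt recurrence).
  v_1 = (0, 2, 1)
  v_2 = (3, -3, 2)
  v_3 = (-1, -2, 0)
Orthogonal basis:
  u_1 = (0, 2, 1)
  u_2 = (3, -7/5, 14/5)
  u_3 = (-91/94, -39/94, 39/47)

Apply the Gram-Schmidt recurrence
  u_1 = v_1
  u_i = v_i − Σ_{j<i} ((v_i · u_j) / (u_j · u_j)) · u_j.

Step by step this gives:
  u_1 = (0, 2, 1)
  u_2 = (3, -7/5, 14/5)
  u_3 = (-91/94, -39/94, 39/47)

Orthogonality check:
  u_2 · u_1 = 0 (should be 0)
  u_3 · u_1 = 0 (should be 0)
  u_3 · u_2 = 0 (should be 0)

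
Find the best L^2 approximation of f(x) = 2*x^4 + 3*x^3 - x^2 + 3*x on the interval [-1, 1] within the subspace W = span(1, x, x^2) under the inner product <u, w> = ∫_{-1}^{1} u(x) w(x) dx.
g(x) = 5*x^2/7 + 24*x/5 - 6/35

The best approximation g ∈ W is the orthogonal projection of f onto W. Writing g = a_0 + a_1 x + a_2 x^2, the coefficients solve the normal equations G · a = b where
  G_{ij} = <φ_i, φ_j> and b_i = <f, φ_i>, with φ_0 = 1, φ_1 = x, φ_2 = x^2.
G =
  [2, 0, 2/3]
  [0, 2/3, 0]
  [2/3, 0, 2/5],
b = (2/15, 16/5, 6/35).
Solving gives a_0 = -6/35, a_1 = 24/5, a_2 = 5/7, so
  g(x) = 5*x^2/7 + 24*x/5 - 6/35.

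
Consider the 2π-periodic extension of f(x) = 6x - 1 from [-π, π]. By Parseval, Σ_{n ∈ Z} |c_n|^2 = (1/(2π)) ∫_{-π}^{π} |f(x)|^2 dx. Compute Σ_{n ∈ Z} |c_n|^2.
Σ |c_n|^2 = 12π^2 + 1

Expand and integrate term by term over [-π, π]:
  ∫ (6x)^2 dx = 36·(2π^3/3); ∫ 2·6·(-1)·x dx = 0 (odd integrand); ∫ (-1)^2 dx = 1·2π.
So (1/(2π)) ∫_{-π}^{π} (6x - 1)^2 dx = 36π^2/3 + 1 = 12π^2 + 1.
Parseval ⇒ Σ |c_n|^2 = 12π^2 + 1.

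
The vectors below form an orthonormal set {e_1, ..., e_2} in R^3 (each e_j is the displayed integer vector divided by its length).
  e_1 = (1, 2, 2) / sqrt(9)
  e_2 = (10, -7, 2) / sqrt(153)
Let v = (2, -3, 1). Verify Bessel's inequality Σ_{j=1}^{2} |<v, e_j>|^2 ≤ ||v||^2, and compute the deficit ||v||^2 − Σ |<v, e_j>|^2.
Σ |<v, e_j>|^2 = 213/17; ||v||^2 = 14; deficit = 25/17

Write each e_j = u_j / sqrt(<u_j, u_j>) where u_j is the displayed integer vector. Then <v, e_j> = <v, u_j> / sqrt(<u_j, u_j>), so |<v, e_j>|^2 = <v, u_j>^2 / <u_j, u_j>.
Coefficients: <v, e_1> = -2/sqrt(9), <v, e_2> = 43/sqrt(153).
Square and sum: Σ |<v, e_j>|^2 = 213/17.
Compute ||v||^2 = v·v = 14.
Deficit = 14 − 213/17 = 25/17 ≥ 0, confirming Bessel's inequality. (The deficit equals ||v − Σ <v,e_j> e_j||^2, the squared distance from v to span{e_j}.)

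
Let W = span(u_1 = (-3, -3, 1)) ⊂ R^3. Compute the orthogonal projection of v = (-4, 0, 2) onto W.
proj_W(v) = (-42/19, -42/19, 14/19)

Set up U = [u_1 | ... | u_1] ∈ R^(3×1). The projector onto W = col(U) is P = U (U^T U)^(-1) U^T.
Compute U^T U =
  [19],
and U^T v = (14).
Solve U^T U · c = U^T v for the coefficients: c = (14/19). The projection is proj_W(v) = U c.
Check: (v - proj_W(v)) · u_1 = 0  (should be 0).
Result: proj_W(v) = (-42/19, -42/19, 14/19).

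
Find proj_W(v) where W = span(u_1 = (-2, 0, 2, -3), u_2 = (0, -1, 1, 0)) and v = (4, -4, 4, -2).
proj_W(v) = (4/15, -62/15, 58/15, 2/5)

Set up U = [u_1 | ... | u_2] ∈ R^(4×2). The projector onto W = col(U) is P = U (U^T U)^(-1) U^T.
Compute U^T U =
  [17, 2]
  [2, 2],
and U^T v = (6, 8).
Solve U^T U · c = U^T v for the coefficients: c = (-2/15, 62/15). The projection is proj_W(v) = U c.
Check: (v - proj_W(v)) · u_1 = 0  (should be 0).
Check: (v - proj_W(v)) · u_2 = 0  (should be 0).
Result: proj_W(v) = (4/15, -62/15, 58/15, 2/5).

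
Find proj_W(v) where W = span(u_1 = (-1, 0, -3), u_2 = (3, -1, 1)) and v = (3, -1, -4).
proj_W(v) = (207/74, -57/37, -291/74)

Set up U = [u_1 | ... | u_2] ∈ R^(3×2). The projector onto W = col(U) is P = U (U^T U)^(-1) U^T.
Compute U^T U =
  [10, -6]
  [-6, 11],
and U^T v = (9, 6).
Solve U^T U · c = U^T v for the coefficients: c = (135/74, 57/37). The projection is proj_W(v) = U c.
Check: (v - proj_W(v)) · u_1 = 0  (should be 0).
Check: (v - proj_W(v)) · u_2 = 0  (should be 0).
Result: proj_W(v) = (207/74, -57/37, -291/74).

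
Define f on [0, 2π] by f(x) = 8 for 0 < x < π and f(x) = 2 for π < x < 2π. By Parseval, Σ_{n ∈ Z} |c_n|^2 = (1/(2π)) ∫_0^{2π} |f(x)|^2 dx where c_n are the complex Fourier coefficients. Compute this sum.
Σ |c_n|^2 = 34

Parseval equates the L^2 energy of f (normalised by 1/(2π)) with the ℓ^2 sum of its Fourier coefficients: (1/(2π)) ∫_0^{2π} |f|^2 = Σ |c_n|^2.
Compute the left side: (1/(2π)) [∫_0^π 8^2 dx + ∫_π^{2π} 2^2 dx] = (1/(2π)) · (64π + 4π) = (64 + 4)/2 = 34.
So Σ_{n ∈ Z} |c_n|^2 = 34.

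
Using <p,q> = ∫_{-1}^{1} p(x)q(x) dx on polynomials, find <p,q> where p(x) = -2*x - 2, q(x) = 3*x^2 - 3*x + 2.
<p,q> = -8

Expand the product: p(x)·q(x) = -6*x^3 + 2*x - 4.
∫_{-1}^{1} of each monomial x^k gives [2/(k+1) if k even, 0 if k odd]. Integrating term-by-term (or equivalently evaluating the antiderivative F(x) = -3*x^4/2 + x^2 - 4*x at the endpoints):
  F(1) − F(−1) = -9/2 − (7/2) = -8.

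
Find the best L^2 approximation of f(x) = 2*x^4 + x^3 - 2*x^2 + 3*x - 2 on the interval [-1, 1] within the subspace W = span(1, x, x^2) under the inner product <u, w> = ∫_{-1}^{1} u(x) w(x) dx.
g(x) = -2*x^2/7 + 18*x/5 - 76/35

The best approximation g ∈ W is the orthogonal projection of f onto W. Writing g = a_0 + a_1 x + a_2 x^2, the coefficients solve the normal equations G · a = b where
  G_{ij} = <φ_i, φ_j> and b_i = <f, φ_i>, with φ_0 = 1, φ_1 = x, φ_2 = x^2.
G =
  [2, 0, 2/3]
  [0, 2/3, 0]
  [2/3, 0, 2/5],
b = (-68/15, 12/5, -164/105).
Solving gives a_0 = -76/35, a_1 = 18/5, a_2 = -2/7, so
  g(x) = -2*x^2/7 + 18*x/5 - 76/35.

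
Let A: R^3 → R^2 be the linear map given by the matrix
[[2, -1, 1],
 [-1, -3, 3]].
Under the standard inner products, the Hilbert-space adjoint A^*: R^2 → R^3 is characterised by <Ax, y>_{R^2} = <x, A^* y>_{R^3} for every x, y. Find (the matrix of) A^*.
A^* = A^T =
[[2, -1],
 [-1, -3],
 [1, 3]]

For real matrices with standard dot products, the defining identity <Ax, y> = <x, A^* y> gives (Ax)^T y = x^T (A^*) y, i.e. x^T A^T y = x^T (A^*) y. Since this holds for all x, y, we must have A^* = A^T. Therefore
A^* =
[[2, -1],
 [-1, -3],
 [1, 3]].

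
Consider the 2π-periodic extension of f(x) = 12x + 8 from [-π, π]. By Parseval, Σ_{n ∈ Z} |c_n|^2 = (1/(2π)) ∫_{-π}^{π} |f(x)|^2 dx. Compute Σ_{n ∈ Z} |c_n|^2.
Σ |c_n|^2 = 48π^2 + 64

Expand and integrate term by term over [-π, π]:
  ∫ (12x)^2 dx = 144·(2π^3/3); ∫ 2·12·(8)·x dx = 0 (odd integrand); ∫ 8^2 dx = 64·2π.
So (1/(2π)) ∫_{-π}^{π} (12x + 8)^2 dx = 144π^2/3 + 64 = 48π^2 + 64.
Parseval ⇒ Σ |c_n|^2 = 48π^2 + 64.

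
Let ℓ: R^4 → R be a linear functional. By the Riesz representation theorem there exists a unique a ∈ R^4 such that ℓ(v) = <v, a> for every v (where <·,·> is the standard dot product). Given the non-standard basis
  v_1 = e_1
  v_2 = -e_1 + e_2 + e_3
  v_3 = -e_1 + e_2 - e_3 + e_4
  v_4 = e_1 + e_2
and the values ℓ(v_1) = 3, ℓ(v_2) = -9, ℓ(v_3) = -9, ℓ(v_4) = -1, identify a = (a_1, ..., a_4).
a = (3, -4, -2, -4)

Write a = (a_1, ..., a_4) in the standard basis. For each basis vector v_i, ℓ(v_i) = <v_i, a> is a linear equation in the a_j's. Collect the n equations into a matrix system V a = ℓ, where row i of V is v_i (expressed in the standard basis). Since V is invertible (lower-triangular with 1s on the diagonal, up to permutation), solve by back-substitution:
  V =
[[1, 0, 0, 0],
 [-1, 1, 1, 0],
 [-1, 1, -1, 1],
 [1, 1, 0, 0]]
  V a = (3, -9, -9, -1)
Solving gives a = (3, -4, -2, -4).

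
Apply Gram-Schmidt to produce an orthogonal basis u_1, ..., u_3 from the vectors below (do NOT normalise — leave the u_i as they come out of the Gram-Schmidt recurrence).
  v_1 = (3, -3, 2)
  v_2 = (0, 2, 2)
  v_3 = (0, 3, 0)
Orthogonal basis:
  u_1 = (3, -3, 2)
  u_2 = (3/11, 19/11, 24/11)
  u_3 = (45/43, 27/43, -27/43)

Apply the Gram-Schmidt recurrence
  u_1 = v_1
  u_i = v_i − Σ_{j<i} ((v_i · u_j) / (u_j · u_j)) · u_j.

Step by step this gives:
  u_1 = (3, -3, 2)
  u_2 = (3/11, 19/11, 24/11)
  u_3 = (45/43, 27/43, -27/43)

Orthogonality check:
  u_2 · u_1 = 0 (should be 0)
  u_3 · u_1 = 0 (should be 0)
  u_3 · u_2 = 0 (should be 0)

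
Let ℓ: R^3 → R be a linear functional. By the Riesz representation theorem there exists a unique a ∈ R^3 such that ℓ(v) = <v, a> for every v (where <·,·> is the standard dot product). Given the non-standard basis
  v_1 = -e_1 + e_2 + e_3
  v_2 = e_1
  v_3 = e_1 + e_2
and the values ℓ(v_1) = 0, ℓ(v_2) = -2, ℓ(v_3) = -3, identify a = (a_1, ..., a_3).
a = (-2, -1, -1)

Write a = (a_1, ..., a_3) in the standard basis. For each basis vector v_i, ℓ(v_i) = <v_i, a> is a linear equation in the a_j's. Collect the n equations into a matrix system V a = ℓ, where row i of V is v_i (expressed in the standard basis). Since V is invertible (lower-triangular with 1s on the diagonal, up to permutation), solve by back-substitution:
  V =
[[-1, 1, 1],
 [1, 0, 0],
 [1, 1, 0]]
  V a = (0, -2, -3)
Solving gives a = (-2, -1, -1).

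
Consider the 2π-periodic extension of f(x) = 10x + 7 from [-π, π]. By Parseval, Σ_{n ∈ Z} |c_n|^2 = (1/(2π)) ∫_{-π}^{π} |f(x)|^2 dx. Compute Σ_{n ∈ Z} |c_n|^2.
Σ |c_n|^2 = 100π^2/3 + 49

Expand and integrate term by term over [-π, π]:
  ∫ (10x)^2 dx = 100·(2π^3/3); ∫ 2·10·(7)·x dx = 0 (odd integrand); ∫ 7^2 dx = 49·2π.
So (1/(2π)) ∫_{-π}^{π} (10x + 7)^2 dx = 100π^2/3 + 49 = 100π^2/3 + 49.
Parseval ⇒ Σ |c_n|^2 = 100π^2/3 + 49.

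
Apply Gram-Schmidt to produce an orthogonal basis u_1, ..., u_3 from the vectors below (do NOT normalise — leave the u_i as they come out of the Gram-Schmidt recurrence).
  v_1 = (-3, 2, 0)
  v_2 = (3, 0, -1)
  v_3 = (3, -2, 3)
Orthogonal basis:
  u_1 = (-3, 2, 0)
  u_2 = (12/13, 18/13, -1)
  u_3 = (36/49, 54/49, 108/49)

Apply the Gram-Schmidt recurrence
  u_1 = v_1
  u_i = v_i − Σ_{j<i} ((v_i · u_j) / (u_j · u_j)) · u_j.

Step by step this gives:
  u_1 = (-3, 2, 0)
  u_2 = (12/13, 18/13, -1)
  u_3 = (36/49, 54/49, 108/49)

Orthogonality check:
  u_2 · u_1 = 0 (should be 0)
  u_3 · u_1 = 0 (should be 0)
  u_3 · u_2 = 0 (should be 0)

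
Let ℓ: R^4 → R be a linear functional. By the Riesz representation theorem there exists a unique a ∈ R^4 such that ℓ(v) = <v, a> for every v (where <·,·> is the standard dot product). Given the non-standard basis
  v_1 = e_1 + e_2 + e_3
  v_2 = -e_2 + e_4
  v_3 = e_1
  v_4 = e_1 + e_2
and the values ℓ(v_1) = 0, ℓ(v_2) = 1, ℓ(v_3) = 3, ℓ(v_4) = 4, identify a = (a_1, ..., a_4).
a = (3, 1, -4, 2)

Write a = (a_1, ..., a_4) in the standard basis. For each basis vector v_i, ℓ(v_i) = <v_i, a> is a linear equation in the a_j's. Collect the n equations into a matrix system V a = ℓ, where row i of V is v_i (expressed in the standard basis). Since V is invertible (lower-triangular with 1s on the diagonal, up to permutation), solve by back-substitution:
  V =
[[1, 1, 1, 0],
 [0, -1, 0, 1],
 [1, 0, 0, 0],
 [1, 1, 0, 0]]
  V a = (0, 1, 3, 4)
Solving gives a = (3, 1, -4, 2).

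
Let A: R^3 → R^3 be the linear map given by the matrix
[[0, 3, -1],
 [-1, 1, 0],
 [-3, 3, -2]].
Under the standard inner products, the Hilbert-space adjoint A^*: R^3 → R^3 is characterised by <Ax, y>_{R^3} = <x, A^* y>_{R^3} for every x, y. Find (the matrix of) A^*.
A^* = A^T =
[[0, -1, -3],
 [3, 1, 3],
 [-1, 0, -2]]

For real matrices with standard dot products, the defining identity <Ax, y> = <x, A^* y> gives (Ax)^T y = x^T (A^*) y, i.e. x^T A^T y = x^T (A^*) y. Since this holds for all x, y, we must have A^* = A^T. Therefore
A^* =
[[0, -1, -3],
 [3, 1, 3],
 [-1, 0, -2]].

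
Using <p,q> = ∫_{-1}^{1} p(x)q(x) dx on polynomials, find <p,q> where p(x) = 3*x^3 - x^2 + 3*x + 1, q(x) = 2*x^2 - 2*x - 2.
<p,q> = -128/15

Expand the product: p(x)·q(x) = 6*x^5 - 8*x^4 + 2*x^3 - 2*x^2 - 8*x - 2.
∫_{-1}^{1} of each monomial x^k gives [2/(k+1) if k even, 0 if k odd]. Integrating term-by-term (or equivalently evaluating the antiderivative F(x) = x^6 - 8*x^5/5 + x^4/2 - 2*x^3/3 - 4*x^2 - 2*x at the endpoints):
  F(1) − F(−1) = -203/30 − (53/30) = -128/15.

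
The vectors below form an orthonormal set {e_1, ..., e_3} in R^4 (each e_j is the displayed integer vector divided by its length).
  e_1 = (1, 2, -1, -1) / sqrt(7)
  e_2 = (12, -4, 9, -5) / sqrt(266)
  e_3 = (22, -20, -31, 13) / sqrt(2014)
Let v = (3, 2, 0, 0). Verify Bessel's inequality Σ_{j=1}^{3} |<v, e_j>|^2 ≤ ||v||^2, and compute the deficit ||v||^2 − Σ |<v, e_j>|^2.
Σ |<v, e_j>|^2 = 545/53; ||v||^2 = 13; deficit = 144/53

Write each e_j = u_j / sqrt(<u_j, u_j>) where u_j is the displayed integer vector. Then <v, e_j> = <v, u_j> / sqrt(<u_j, u_j>), so |<v, e_j>|^2 = <v, u_j>^2 / <u_j, u_j>.
Coefficients: <v, e_1> = 7/sqrt(7), <v, e_2> = 28/sqrt(266), <v, e_3> = 26/sqrt(2014).
Square and sum: Σ |<v, e_j>|^2 = 545/53.
Compute ||v||^2 = v·v = 13.
Deficit = 13 − 545/53 = 144/53 ≥ 0, confirming Bessel's inequality. (The deficit equals ||v − Σ <v,e_j> e_j||^2, the squared distance from v to span{e_j}.)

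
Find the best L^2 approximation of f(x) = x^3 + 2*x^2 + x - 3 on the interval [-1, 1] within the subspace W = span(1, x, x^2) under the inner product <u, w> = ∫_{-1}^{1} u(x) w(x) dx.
g(x) = 2*x^2 + 8*x/5 - 3

The best approximation g ∈ W is the orthogonal projection of f onto W. Writing g = a_0 + a_1 x + a_2 x^2, the coefficients solve the normal equations G · a = b where
  G_{ij} = <φ_i, φ_j> and b_i = <f, φ_i>, with φ_0 = 1, φ_1 = x, φ_2 = x^2.
G =
  [2, 0, 2/3]
  [0, 2/3, 0]
  [2/3, 0, 2/5],
b = (-14/3, 16/15, -6/5).
Solving gives a_0 = -3, a_1 = 8/5, a_2 = 2, so
  g(x) = 2*x^2 + 8*x/5 - 3.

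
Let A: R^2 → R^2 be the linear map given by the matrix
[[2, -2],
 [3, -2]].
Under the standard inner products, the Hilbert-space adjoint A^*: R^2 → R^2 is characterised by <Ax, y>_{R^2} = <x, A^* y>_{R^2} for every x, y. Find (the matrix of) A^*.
A^* = A^T =
[[2, 3],
 [-2, -2]]

For real matrices with standard dot products, the defining identity <Ax, y> = <x, A^* y> gives (Ax)^T y = x^T (A^*) y, i.e. x^T A^T y = x^T (A^*) y. Since this holds for all x, y, we must have A^* = A^T. Therefore
A^* =
[[2, 3],
 [-2, -2]].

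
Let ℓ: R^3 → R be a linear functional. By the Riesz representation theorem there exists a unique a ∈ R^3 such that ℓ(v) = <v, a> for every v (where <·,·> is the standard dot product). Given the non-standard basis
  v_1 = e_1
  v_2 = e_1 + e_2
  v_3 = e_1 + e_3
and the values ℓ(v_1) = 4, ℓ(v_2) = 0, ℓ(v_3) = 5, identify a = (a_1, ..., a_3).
a = (4, -4, 1)

Write a = (a_1, ..., a_3) in the standard basis. For each basis vector v_i, ℓ(v_i) = <v_i, a> is a linear equation in the a_j's. Collect the n equations into a matrix system V a = ℓ, where row i of V is v_i (expressed in the standard basis). Since V is invertible (lower-triangular with 1s on the diagonal, up to permutation), solve by back-substitution:
  V =
[[1, 0, 0],
 [1, 1, 0],
 [1, 0, 1]]
  V a = (4, 0, 5)
Solving gives a = (4, -4, 1).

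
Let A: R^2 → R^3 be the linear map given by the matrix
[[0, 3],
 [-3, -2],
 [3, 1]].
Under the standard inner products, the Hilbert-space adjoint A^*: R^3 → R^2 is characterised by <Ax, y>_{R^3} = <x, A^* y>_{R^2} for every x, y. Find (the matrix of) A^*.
A^* = A^T =
[[0, -3, 3],
 [3, -2, 1]]

For real matrices with standard dot products, the defining identity <Ax, y> = <x, A^* y> gives (Ax)^T y = x^T (A^*) y, i.e. x^T A^T y = x^T (A^*) y. Since this holds for all x, y, we must have A^* = A^T. Therefore
A^* =
[[0, -3, 3],
 [3, -2, 1]].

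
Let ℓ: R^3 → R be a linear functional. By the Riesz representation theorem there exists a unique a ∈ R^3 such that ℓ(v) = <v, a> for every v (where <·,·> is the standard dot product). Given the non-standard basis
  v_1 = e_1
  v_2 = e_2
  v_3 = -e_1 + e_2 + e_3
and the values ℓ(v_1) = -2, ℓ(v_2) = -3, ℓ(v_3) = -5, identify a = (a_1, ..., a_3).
a = (-2, -3, -4)

Write a = (a_1, ..., a_3) in the standard basis. For each basis vector v_i, ℓ(v_i) = <v_i, a> is a linear equation in the a_j's. Collect the n equations into a matrix system V a = ℓ, where row i of V is v_i (expressed in the standard basis). Since V is invertible (lower-triangular with 1s on the diagonal, up to permutation), solve by back-substitution:
  V =
[[1, 0, 0],
 [0, 1, 0],
 [-1, 1, 1]]
  V a = (-2, -3, -5)
Solving gives a = (-2, -3, -4).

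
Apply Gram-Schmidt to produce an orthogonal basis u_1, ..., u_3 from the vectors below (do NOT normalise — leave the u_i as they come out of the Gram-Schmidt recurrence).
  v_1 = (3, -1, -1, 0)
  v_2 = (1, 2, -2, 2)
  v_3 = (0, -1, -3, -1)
Orthogonal basis:
  u_1 = (3, -1, -1, 0)
  u_2 = (2/11, 25/11, -19/11, 2)
  u_3 = (-74/67, -54/67, -168/67, -77/67)

Apply the Gram-Schmidt recurrence
  u_1 = v_1
  u_i = v_i − Σ_{j<i} ((v_i · u_j) / (u_j · u_j)) · u_j.

Step by step this gives:
  u_1 = (3, -1, -1, 0)
  u_2 = (2/11, 25/11, -19/11, 2)
  u_3 = (-74/67, -54/67, -168/67, -77/67)

Orthogonality check:
  u_2 · u_1 = 0 (should be 0)
  u_3 · u_1 = 0 (should be 0)
  u_3 · u_2 = 0 (should be 0)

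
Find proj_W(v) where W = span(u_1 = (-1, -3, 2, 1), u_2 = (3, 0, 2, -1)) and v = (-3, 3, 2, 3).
proj_W(v) = (-187/105, -1/5, -106/105, 67/105)

Set up U = [u_1 | ... | u_2] ∈ R^(4×2). The projector onto W = col(U) is P = U (U^T U)^(-1) U^T.
Compute U^T U =
  [15, 0]
  [0, 14],
and U^T v = (1, -8).
Solve U^T U · c = U^T v for the coefficients: c = (1/15, -4/7). The projection is proj_W(v) = U c.
Check: (v - proj_W(v)) · u_1 = 0  (should be 0).
Check: (v - proj_W(v)) · u_2 = 0  (should be 0).
Result: proj_W(v) = (-187/105, -1/5, -106/105, 67/105).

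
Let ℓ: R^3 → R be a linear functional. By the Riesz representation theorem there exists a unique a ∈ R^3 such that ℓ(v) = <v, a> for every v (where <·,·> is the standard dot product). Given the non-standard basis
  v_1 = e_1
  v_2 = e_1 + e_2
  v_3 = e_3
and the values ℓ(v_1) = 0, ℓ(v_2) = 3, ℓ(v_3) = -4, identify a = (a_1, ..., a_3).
a = (0, 3, -4)

Write a = (a_1, ..., a_3) in the standard basis. For each basis vector v_i, ℓ(v_i) = <v_i, a> is a linear equation in the a_j's. Collect the n equations into a matrix system V a = ℓ, where row i of V is v_i (expressed in the standard basis). Since V is invertible (lower-triangular with 1s on the diagonal, up to permutation), solve by back-substitution:
  V =
[[1, 0, 0],
 [1, 1, 0],
 [0, 0, 1]]
  V a = (0, 3, -4)
Solving gives a = (0, 3, -4).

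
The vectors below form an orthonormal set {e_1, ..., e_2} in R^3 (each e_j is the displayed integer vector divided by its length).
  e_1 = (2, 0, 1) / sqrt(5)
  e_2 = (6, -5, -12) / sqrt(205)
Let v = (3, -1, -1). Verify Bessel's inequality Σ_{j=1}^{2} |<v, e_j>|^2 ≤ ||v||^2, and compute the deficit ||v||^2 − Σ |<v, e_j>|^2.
Σ |<v, e_j>|^2 = 450/41; ||v||^2 = 11; deficit = 1/41

Write each e_j = u_j / sqrt(<u_j, u_j>) where u_j is the displayed integer vector. Then <v, e_j> = <v, u_j> / sqrt(<u_j, u_j>), so |<v, e_j>|^2 = <v, u_j>^2 / <u_j, u_j>.
Coefficients: <v, e_1> = 5/sqrt(5), <v, e_2> = 35/sqrt(205).
Square and sum: Σ |<v, e_j>|^2 = 450/41.
Compute ||v||^2 = v·v = 11.
Deficit = 11 − 450/41 = 1/41 ≥ 0, confirming Bessel's inequality. (The deficit equals ||v − Σ <v,e_j> e_j||^2, the squared distance from v to span{e_j}.)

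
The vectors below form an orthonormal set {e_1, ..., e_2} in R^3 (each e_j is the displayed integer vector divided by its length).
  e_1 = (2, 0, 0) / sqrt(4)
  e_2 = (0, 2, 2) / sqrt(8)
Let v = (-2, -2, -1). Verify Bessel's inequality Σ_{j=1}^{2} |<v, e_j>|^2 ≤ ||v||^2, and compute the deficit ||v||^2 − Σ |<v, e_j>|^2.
Σ |<v, e_j>|^2 = 17/2; ||v||^2 = 9; deficit = 1/2

Write each e_j = u_j / sqrt(<u_j, u_j>) where u_j is the displayed integer vector. Then <v, e_j> = <v, u_j> / sqrt(<u_j, u_j>), so |<v, e_j>|^2 = <v, u_j>^2 / <u_j, u_j>.
Coefficients: <v, e_1> = -4/sqrt(4), <v, e_2> = -6/sqrt(8).
Square and sum: Σ |<v, e_j>|^2 = 17/2.
Compute ||v||^2 = v·v = 9.
Deficit = 9 − 17/2 = 1/2 ≥ 0, confirming Bessel's inequality. (The deficit equals ||v − Σ <v,e_j> e_j||^2, the squared distance from v to span{e_j}.)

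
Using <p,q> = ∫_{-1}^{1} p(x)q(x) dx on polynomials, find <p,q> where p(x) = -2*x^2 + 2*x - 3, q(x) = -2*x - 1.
<p,q> = 14/3

Expand the product: p(x)·q(x) = 4*x^3 - 2*x^2 + 4*x + 3.
∫_{-1}^{1} of each monomial x^k gives [2/(k+1) if k even, 0 if k odd]. Integrating term-by-term (or equivalently evaluating the antiderivative F(x) = x^4 - 2*x^3/3 + 2*x^2 + 3*x at the endpoints):
  F(1) − F(−1) = 16/3 − (2/3) = 14/3.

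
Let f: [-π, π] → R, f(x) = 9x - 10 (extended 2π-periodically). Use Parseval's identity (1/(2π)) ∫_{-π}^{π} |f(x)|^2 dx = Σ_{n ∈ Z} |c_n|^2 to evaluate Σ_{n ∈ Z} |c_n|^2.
Σ |c_n|^2 = 27π^2 + 100

Expand and integrate term by term over [-π, π]:
  ∫ (9x)^2 dx = 81·(2π^3/3); ∫ 2·9·(-10)·x dx = 0 (odd integrand); ∫ (-10)^2 dx = 100·2π.
So (1/(2π)) ∫_{-π}^{π} (9x - 10)^2 dx = 81π^2/3 + 100 = 27π^2 + 100.
Parseval ⇒ Σ |c_n|^2 = 27π^2 + 100.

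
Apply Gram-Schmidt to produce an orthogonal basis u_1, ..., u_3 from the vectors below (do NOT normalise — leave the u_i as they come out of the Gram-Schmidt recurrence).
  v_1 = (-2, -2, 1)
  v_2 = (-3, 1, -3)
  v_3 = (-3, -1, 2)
Orthogonal basis:
  u_1 = (-2, -2, 1)
  u_2 = (-25/9, 11/9, -28/9)
  u_3 = (-11/17, 99/85, 88/85)

Apply the Gram-Schmidt recurrence
  u_1 = v_1
  u_i = v_i − Σ_{j<i} ((v_i · u_j) / (u_j · u_j)) · u_j.

Step by step this gives:
  u_1 = (-2, -2, 1)
  u_2 = (-25/9, 11/9, -28/9)
  u_3 = (-11/17, 99/85, 88/85)

Orthogonality check:
  u_2 · u_1 = 0 (should be 0)
  u_3 · u_1 = 0 (should be 0)
  u_3 · u_2 = 0 (should be 0)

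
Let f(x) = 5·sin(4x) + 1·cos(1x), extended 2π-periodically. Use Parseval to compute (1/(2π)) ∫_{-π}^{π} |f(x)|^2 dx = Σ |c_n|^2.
Σ |c_n|^2 = 13

Expand |f|^2 and use orthogonality of {sin(nx), cos(mx)} on [-π, π]:
  ∫_{-π}^{π} sin(nx)^2 dx = π, ∫ cos(mx)^2 dx = π, and cross terms integrate to 0.
So ∫_{-π}^{π} f(x)^2 dx = 5^2 · π + 1^2 · π = (25 + 1)π.
Divide by 2π: (25 + 1)/2 = 13.
By Parseval, this equals Σ |c_n|^2.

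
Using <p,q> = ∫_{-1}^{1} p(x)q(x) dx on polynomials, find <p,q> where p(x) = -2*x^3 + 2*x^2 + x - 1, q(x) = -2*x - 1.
<p,q> = 14/15

Expand the product: p(x)·q(x) = 4*x^4 - 2*x^3 - 4*x^2 + x + 1.
∫_{-1}^{1} of each monomial x^k gives [2/(k+1) if k even, 0 if k odd]. Integrating term-by-term (or equivalently evaluating the antiderivative F(x) = 4*x^5/5 - x^4/2 - 4*x^3/3 + x^2/2 + x at the endpoints):
  F(1) − F(−1) = 7/15 − (-7/15) = 14/15.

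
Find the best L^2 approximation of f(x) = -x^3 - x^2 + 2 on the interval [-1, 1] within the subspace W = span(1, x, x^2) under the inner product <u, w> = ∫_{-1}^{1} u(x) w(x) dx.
g(x) = -x^2 - 3*x/5 + 2

The best approximation g ∈ W is the orthogonal projection of f onto W. Writing g = a_0 + a_1 x + a_2 x^2, the coefficients solve the normal equations G · a = b where
  G_{ij} = <φ_i, φ_j> and b_i = <f, φ_i>, with φ_0 = 1, φ_1 = x, φ_2 = x^2.
G =
  [2, 0, 2/3]
  [0, 2/3, 0]
  [2/3, 0, 2/5],
b = (10/3, -2/5, 14/15).
Solving gives a_0 = 2, a_1 = -3/5, a_2 = -1, so
  g(x) = -x^2 - 3*x/5 + 2.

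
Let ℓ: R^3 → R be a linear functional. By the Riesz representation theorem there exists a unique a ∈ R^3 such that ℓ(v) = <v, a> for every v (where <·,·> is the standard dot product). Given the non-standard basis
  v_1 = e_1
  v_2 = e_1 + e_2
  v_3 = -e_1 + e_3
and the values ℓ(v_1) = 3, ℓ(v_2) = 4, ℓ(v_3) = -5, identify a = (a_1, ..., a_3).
a = (3, 1, -2)

Write a = (a_1, ..., a_3) in the standard basis. For each basis vector v_i, ℓ(v_i) = <v_i, a> is a linear equation in the a_j's. Collect the n equations into a matrix system V a = ℓ, where row i of V is v_i (expressed in the standard basis). Since V is invertible (lower-triangular with 1s on the diagonal, up to permutation), solve by back-substitution:
  V =
[[1, 0, 0],
 [1, 1, 0],
 [-1, 0, 1]]
  V a = (3, 4, -5)
Solving gives a = (3, 1, -2).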